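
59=59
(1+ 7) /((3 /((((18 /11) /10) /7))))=24 /385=0.06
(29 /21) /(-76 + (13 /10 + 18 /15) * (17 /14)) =-116 /6129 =-0.02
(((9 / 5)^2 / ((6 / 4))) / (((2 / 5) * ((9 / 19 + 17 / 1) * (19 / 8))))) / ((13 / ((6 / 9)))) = 36 / 5395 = 0.01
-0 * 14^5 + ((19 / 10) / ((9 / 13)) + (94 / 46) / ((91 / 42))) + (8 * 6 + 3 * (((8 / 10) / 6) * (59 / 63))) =653797 / 12558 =52.06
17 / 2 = 8.50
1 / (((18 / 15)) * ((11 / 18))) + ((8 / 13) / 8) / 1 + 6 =1064 / 143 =7.44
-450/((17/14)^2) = -88200/289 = -305.19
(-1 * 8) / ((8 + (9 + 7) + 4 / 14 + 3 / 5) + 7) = -70 / 279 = -0.25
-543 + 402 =-141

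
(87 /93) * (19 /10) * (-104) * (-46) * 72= 94895424 /155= 612228.54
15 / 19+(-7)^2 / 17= 1186 / 323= 3.67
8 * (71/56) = 71/7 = 10.14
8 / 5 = 1.60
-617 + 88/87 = -53591/87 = -615.99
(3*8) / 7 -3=3 / 7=0.43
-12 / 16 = -3 / 4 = -0.75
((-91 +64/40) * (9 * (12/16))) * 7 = -84483/20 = -4224.15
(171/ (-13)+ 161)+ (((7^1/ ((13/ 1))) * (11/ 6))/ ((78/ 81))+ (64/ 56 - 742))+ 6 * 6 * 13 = -586701/ 4732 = -123.99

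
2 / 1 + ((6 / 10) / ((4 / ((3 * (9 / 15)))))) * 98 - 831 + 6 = -39827 / 50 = -796.54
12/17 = 0.71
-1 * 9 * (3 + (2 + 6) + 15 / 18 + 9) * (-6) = 1125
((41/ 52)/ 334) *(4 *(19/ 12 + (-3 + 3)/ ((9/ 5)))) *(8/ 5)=779/ 32565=0.02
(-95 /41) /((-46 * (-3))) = -95 /5658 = -0.02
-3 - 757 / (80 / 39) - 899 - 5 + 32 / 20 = -20391 / 16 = -1274.44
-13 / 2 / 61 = -13 / 122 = -0.11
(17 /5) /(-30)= -17 /150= -0.11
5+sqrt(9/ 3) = sqrt(3)+5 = 6.73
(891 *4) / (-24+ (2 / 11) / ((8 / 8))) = -19602 / 131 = -149.63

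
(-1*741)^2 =549081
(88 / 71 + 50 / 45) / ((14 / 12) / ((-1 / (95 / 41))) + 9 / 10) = -307910 / 236217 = -1.30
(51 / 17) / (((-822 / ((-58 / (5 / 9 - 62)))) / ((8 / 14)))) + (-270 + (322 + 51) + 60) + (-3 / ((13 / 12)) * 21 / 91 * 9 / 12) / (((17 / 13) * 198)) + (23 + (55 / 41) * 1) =19804669678483 / 105716444834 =187.34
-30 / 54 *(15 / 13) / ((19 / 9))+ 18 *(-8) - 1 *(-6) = -34161 / 247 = -138.30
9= 9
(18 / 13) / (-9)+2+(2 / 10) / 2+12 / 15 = 357 / 130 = 2.75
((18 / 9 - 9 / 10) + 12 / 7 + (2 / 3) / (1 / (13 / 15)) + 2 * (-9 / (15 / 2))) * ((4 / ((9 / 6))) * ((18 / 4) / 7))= 250 / 147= 1.70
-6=-6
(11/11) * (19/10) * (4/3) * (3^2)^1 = 114/5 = 22.80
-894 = -894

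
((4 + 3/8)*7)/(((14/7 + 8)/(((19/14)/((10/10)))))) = 133/32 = 4.16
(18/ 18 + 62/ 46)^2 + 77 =43649/ 529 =82.51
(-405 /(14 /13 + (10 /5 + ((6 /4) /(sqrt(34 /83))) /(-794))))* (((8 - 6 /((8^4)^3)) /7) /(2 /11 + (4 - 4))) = -213270523581412522271475 /257772993394763628544 - 246482454279895936245* sqrt(2822) /16497471577264872226816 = -828.15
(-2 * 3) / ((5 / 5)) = -6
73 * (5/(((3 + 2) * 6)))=12.17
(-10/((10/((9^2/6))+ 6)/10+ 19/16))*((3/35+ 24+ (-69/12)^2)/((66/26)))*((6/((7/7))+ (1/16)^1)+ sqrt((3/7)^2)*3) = -15408004365/17338552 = -888.66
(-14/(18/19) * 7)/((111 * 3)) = -931/2997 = -0.31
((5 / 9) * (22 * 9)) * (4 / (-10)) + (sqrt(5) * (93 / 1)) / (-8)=-44-93 * sqrt(5) / 8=-69.99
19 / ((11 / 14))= 266 / 11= 24.18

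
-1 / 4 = -0.25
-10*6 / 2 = -30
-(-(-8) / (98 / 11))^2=-0.81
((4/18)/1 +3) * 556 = 16124/9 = 1791.56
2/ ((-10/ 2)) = -2/ 5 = -0.40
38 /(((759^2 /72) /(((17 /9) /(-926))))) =-2584 /266725503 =-0.00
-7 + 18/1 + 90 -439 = -338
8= 8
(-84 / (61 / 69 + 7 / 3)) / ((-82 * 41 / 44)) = 0.34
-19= -19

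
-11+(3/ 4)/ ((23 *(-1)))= -1015/ 92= -11.03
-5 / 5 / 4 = -1 / 4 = -0.25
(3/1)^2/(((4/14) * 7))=9/2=4.50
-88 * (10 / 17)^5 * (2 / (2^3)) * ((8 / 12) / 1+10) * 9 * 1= -211200000 / 1419857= -148.75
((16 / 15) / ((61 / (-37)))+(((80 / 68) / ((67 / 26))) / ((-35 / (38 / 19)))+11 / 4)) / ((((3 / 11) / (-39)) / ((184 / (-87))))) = 398672194778 / 634690665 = 628.14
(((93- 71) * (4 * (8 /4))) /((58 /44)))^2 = 14992384 /841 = 17826.85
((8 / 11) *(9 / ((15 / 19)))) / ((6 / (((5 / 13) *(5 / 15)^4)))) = 76 / 11583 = 0.01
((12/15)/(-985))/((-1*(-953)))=-4/4693525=-0.00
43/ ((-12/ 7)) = -301/ 12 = -25.08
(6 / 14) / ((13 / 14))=6 / 13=0.46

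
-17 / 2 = -8.50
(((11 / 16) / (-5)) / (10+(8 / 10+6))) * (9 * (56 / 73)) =-33 / 584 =-0.06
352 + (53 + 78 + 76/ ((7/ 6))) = 548.14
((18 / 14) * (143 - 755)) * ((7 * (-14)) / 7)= 11016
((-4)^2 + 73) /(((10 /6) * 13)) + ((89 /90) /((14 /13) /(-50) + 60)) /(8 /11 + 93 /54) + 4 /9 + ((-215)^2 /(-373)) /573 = 342213567229799 /78804039894255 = 4.34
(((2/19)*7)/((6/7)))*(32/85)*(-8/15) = -12544/72675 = -0.17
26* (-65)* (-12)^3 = 2920320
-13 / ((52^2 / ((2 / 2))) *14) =-1 / 2912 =-0.00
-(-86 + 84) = 2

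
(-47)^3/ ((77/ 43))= -4464389/ 77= -57979.08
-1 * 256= -256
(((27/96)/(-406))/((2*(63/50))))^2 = 625/8270811136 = 0.00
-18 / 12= -3 / 2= -1.50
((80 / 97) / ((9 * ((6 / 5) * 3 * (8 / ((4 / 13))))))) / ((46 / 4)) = 200 / 2349243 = 0.00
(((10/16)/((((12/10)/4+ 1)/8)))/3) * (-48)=-800/13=-61.54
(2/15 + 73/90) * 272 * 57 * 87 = 1273912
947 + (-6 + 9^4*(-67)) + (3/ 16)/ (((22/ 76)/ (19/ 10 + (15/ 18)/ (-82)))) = -438644.78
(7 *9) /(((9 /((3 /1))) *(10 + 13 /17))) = 119 /61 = 1.95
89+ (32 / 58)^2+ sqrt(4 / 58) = sqrt(58) / 29+ 75105 / 841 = 89.57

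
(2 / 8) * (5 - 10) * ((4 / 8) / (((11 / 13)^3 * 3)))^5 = -255929465070453785 / 129929127061504408704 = -0.00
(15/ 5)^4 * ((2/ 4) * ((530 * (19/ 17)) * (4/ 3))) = 543780/ 17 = 31987.06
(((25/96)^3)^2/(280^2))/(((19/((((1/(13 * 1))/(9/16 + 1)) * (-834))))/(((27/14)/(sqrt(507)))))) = -54296875 * sqrt(3)/127719747423830016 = -0.00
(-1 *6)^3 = -216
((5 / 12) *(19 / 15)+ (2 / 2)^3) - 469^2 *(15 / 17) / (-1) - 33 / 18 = 118778753 / 612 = 194082.93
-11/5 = -2.20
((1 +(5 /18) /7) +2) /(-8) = -383 /1008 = -0.38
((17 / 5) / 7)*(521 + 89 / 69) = 612646 / 2415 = 253.68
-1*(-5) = 5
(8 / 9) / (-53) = -0.02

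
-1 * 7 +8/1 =1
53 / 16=3.31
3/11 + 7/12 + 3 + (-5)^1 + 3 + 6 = 1037/132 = 7.86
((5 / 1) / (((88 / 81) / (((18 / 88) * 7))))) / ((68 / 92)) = 8.92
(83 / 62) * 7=9.37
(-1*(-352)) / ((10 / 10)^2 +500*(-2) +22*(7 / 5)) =-1760 / 4841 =-0.36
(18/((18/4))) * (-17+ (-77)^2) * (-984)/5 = -23269632/5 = -4653926.40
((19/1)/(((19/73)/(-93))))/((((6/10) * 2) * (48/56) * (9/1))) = -79205/108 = -733.38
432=432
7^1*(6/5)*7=294/5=58.80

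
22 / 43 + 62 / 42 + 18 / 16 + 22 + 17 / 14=190187 / 7224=26.33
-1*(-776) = 776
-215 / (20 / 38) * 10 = -4085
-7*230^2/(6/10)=-1851500/3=-617166.67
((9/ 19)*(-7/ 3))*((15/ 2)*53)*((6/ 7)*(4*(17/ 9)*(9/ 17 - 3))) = 133560/ 19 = 7029.47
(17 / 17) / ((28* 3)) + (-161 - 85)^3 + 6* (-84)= -1250544959 / 84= -14887439.99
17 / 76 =0.22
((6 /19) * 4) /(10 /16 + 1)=192 /247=0.78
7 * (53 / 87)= 371 / 87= 4.26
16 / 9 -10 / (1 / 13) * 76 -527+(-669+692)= -93440 / 9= -10382.22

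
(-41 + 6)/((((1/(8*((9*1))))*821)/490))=-1234800/821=-1504.02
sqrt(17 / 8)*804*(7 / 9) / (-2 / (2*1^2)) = -911.57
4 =4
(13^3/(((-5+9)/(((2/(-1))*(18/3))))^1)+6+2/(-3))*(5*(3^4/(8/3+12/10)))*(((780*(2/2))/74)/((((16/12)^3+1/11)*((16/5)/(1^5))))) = -11585294881875/12549808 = -923145.19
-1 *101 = -101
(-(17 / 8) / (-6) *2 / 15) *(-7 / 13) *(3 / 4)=-119 / 6240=-0.02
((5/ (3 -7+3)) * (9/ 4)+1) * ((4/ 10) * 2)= -41/ 5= -8.20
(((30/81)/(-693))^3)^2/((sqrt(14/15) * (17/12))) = 2000000 * sqrt(210)/1702188685018622477174735853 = 0.00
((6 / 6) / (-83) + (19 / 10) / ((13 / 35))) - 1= 8855 / 2158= 4.10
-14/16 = -7/8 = -0.88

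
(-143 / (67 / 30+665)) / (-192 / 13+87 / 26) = 3380 / 180153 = 0.02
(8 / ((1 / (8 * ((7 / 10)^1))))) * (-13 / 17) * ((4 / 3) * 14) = -163072 / 255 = -639.50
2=2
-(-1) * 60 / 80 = 3 / 4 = 0.75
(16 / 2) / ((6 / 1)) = 4 / 3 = 1.33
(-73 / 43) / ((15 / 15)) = -73 / 43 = -1.70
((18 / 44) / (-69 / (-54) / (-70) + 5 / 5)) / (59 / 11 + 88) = 5670 / 1270399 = 0.00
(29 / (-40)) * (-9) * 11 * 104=37323 / 5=7464.60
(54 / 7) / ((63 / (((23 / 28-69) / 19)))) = -5727 / 13034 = -0.44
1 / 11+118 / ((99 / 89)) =10511 / 99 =106.17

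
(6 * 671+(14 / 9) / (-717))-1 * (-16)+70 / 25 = 130505402 / 32265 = 4044.80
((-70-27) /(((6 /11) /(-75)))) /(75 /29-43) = -773575 /2344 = -330.02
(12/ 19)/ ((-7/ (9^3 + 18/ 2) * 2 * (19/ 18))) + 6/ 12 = -156881/ 5054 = -31.04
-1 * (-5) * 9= 45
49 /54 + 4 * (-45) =-9671 /54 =-179.09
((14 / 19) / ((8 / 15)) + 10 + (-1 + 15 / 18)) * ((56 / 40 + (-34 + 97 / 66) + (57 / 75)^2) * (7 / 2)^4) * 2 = -7737425487743 / 75240000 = -102836.60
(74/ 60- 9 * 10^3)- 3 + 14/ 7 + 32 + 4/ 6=-89671/ 10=-8967.10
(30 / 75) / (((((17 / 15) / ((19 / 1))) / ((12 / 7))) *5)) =1368 / 595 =2.30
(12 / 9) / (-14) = -2 / 21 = -0.10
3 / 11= 0.27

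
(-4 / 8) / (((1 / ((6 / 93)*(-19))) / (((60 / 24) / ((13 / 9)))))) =855 / 806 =1.06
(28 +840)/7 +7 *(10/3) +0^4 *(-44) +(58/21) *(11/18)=28165/189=149.02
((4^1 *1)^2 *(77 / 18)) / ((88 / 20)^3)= 875 / 1089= 0.80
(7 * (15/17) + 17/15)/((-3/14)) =-34.11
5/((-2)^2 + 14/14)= 1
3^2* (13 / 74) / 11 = 117 / 814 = 0.14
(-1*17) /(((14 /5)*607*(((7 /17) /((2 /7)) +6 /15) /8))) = -57800 /1329937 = -0.04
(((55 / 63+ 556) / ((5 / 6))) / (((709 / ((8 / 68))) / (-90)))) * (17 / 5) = -841992 / 24815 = -33.93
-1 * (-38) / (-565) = -38 / 565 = -0.07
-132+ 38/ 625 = -131.94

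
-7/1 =-7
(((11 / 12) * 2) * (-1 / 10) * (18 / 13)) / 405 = -11 / 17550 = -0.00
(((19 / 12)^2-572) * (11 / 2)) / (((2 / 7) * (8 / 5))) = -31572695 / 4608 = -6851.71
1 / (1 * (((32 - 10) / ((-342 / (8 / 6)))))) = -513 / 44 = -11.66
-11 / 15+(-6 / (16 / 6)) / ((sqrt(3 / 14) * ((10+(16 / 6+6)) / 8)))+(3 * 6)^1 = 259 / 15 - 9 * sqrt(42) / 28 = 15.18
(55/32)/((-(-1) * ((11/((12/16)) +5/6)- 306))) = -55/9296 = -0.01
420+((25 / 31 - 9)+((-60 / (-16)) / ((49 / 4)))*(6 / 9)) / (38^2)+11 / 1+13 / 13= 236888054 / 548359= 431.99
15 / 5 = 3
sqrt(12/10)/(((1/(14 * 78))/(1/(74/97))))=52962 * sqrt(30)/185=1568.03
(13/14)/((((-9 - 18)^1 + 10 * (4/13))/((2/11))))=-169/23947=-0.01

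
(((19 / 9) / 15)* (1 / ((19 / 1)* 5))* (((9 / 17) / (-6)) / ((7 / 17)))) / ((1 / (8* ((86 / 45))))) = -344 / 70875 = -0.00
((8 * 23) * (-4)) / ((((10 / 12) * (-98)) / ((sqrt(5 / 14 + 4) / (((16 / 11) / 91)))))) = 9867 * sqrt(854) / 245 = 1176.92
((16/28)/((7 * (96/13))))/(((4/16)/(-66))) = -143/49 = -2.92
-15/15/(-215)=0.00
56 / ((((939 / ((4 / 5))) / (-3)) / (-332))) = 74368 / 1565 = 47.52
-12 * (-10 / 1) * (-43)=-5160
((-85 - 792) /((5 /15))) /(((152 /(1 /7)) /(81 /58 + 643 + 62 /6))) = -99910471 /61712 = -1618.98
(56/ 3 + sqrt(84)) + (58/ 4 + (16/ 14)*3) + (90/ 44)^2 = 2*sqrt(21) + 414479/ 10164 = 49.94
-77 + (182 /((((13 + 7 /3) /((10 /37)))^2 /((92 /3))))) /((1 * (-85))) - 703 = -417528540 /535279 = -780.02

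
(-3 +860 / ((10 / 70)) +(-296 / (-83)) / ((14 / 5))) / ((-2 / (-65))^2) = 14773206825 / 2324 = 6356801.56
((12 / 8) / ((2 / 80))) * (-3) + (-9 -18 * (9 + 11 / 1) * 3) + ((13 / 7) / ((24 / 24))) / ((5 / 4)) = -44363 / 35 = -1267.51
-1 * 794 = -794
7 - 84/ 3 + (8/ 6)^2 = -173/ 9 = -19.22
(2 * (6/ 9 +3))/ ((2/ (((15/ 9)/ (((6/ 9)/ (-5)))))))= -275/ 6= -45.83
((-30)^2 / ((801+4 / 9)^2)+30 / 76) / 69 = 261060245 / 45471920506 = 0.01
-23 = -23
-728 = -728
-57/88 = -0.65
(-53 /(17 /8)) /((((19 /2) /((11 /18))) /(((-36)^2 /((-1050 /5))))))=9.90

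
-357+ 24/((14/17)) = -2295/7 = -327.86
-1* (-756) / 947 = 756 / 947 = 0.80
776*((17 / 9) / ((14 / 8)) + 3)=199432 / 63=3165.59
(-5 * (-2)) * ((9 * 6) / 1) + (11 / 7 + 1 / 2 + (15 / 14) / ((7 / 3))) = 26584 / 49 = 542.53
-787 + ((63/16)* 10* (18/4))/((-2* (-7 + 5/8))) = -52571/68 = -773.10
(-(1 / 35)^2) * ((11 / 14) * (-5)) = 11 / 3430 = 0.00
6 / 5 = 1.20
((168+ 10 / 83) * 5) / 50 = 6977 / 415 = 16.81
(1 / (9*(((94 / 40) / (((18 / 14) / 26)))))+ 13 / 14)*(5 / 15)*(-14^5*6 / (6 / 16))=-4894505728 / 1833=-2670215.89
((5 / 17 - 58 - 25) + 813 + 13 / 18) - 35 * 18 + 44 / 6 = 33155 / 306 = 108.35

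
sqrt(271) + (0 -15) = -15 + sqrt(271) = 1.46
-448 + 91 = -357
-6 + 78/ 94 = -243/ 47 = -5.17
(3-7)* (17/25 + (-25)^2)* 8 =-500544/25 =-20021.76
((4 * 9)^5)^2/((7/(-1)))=-3656158440062976/7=-522308348580425.14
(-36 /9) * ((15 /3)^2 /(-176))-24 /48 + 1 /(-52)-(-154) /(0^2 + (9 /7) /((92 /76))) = 3546739 /24453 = 145.04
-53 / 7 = -7.57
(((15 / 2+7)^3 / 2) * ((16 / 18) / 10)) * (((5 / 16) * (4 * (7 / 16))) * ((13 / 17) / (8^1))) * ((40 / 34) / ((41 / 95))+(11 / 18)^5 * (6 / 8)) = 10873186692293653 / 550244136517632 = 19.76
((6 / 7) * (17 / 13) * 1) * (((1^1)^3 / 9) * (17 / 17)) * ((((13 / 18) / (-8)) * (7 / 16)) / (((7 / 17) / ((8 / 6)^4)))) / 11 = -578 / 168399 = -0.00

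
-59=-59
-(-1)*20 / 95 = 4 / 19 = 0.21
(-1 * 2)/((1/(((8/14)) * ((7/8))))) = -1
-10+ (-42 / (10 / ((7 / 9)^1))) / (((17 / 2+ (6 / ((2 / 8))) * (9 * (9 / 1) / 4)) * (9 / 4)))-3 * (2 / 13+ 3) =-33784391 / 1735695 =-19.46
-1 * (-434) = 434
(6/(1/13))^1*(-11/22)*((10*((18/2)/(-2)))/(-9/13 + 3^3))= 2535/38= 66.71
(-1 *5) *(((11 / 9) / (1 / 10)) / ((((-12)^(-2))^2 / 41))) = -51955200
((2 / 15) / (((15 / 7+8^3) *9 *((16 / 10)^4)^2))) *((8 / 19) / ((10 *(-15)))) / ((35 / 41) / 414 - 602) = 2946875 / 942017632388775936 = 0.00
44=44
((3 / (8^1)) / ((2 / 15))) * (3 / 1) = 135 / 16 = 8.44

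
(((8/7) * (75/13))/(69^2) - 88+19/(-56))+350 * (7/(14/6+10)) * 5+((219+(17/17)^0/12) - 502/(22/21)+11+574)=192760645061/156740584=1229.81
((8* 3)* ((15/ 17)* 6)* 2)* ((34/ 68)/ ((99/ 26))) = 6240/ 187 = 33.37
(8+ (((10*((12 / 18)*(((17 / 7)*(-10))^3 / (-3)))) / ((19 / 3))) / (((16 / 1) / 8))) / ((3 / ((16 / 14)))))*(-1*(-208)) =82435510144 / 410571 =200782.59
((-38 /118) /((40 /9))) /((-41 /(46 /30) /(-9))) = -11799 /483800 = -0.02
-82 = -82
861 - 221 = 640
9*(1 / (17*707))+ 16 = 16.00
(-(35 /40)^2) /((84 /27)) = -63 /256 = -0.25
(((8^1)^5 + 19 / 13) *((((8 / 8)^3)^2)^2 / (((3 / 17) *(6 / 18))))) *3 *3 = 65178459 / 13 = 5013727.62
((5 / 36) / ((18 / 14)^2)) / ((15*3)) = 49 / 26244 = 0.00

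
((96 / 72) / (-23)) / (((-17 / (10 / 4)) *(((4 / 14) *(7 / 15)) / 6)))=150 / 391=0.38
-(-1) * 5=5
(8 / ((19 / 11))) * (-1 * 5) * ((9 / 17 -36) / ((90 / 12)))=109.52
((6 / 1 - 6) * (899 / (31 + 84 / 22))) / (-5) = 0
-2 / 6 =-0.33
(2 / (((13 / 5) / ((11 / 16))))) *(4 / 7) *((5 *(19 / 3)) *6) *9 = 47025 / 91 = 516.76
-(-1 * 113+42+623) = -552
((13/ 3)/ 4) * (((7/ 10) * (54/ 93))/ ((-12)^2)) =91/ 29760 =0.00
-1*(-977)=977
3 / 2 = 1.50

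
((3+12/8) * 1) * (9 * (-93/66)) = -57.07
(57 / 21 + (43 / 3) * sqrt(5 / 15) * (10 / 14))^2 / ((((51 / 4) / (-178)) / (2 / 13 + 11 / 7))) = -1791.89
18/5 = 3.60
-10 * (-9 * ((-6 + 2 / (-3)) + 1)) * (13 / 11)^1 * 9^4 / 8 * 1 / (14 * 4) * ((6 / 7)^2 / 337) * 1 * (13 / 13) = -195747435 / 10172008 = -19.24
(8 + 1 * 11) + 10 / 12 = 119 / 6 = 19.83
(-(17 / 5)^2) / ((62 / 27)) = -5.03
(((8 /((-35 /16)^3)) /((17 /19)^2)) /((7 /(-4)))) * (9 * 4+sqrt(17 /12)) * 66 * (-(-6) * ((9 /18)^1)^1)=1561460736 * sqrt(51) /86736125+337275518976 /86736125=4017.09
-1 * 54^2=-2916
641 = 641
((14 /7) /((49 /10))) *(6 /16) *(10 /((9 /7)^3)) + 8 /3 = 823 /243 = 3.39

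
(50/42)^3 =15625/9261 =1.69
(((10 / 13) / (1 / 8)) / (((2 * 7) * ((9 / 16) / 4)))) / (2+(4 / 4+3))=1280 / 2457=0.52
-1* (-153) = 153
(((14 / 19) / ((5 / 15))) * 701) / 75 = 9814 / 475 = 20.66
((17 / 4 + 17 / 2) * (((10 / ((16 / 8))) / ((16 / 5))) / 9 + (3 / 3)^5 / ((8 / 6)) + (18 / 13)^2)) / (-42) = -0.86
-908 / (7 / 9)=-8172 / 7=-1167.43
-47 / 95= -0.49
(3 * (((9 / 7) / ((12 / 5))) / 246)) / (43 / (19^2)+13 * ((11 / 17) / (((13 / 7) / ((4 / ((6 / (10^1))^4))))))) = 7456455 / 159690728456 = 0.00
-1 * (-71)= 71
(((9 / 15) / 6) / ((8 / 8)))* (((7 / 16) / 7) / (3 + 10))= 1 / 2080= 0.00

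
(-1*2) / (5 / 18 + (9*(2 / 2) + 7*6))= -36 / 923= -0.04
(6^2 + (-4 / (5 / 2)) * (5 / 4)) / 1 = 34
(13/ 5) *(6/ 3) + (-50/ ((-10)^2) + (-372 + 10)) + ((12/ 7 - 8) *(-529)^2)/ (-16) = 15341233/ 140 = 109580.24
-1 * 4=-4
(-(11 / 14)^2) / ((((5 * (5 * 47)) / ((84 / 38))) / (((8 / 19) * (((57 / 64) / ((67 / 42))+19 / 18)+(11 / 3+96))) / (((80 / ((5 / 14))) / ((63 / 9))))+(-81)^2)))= -232891956473 / 30556888320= -7.62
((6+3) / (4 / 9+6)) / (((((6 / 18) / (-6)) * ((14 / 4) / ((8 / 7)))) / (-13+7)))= 69984 / 1421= 49.25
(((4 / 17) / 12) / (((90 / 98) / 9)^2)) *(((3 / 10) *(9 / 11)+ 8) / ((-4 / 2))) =-7.76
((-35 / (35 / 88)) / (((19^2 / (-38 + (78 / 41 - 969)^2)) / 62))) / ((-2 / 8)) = 56539254.98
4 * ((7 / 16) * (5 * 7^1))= 245 / 4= 61.25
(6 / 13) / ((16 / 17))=51 / 104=0.49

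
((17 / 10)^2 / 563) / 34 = 17 / 112600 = 0.00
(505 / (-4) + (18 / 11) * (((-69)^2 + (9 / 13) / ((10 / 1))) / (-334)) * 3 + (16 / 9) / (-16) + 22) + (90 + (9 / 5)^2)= -1743046699 / 21492900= -81.10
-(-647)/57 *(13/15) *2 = 16822/855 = 19.67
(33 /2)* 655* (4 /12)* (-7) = -50435 /2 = -25217.50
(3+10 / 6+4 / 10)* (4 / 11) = 304 / 165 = 1.84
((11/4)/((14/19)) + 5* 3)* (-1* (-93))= 97557/56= 1742.09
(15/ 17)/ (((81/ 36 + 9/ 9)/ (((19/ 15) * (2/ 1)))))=152/ 221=0.69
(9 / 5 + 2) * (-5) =-19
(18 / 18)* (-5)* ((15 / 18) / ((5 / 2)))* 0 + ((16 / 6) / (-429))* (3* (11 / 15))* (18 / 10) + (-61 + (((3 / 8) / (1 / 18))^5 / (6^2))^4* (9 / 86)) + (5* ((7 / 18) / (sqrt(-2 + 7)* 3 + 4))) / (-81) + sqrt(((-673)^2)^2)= 399611988206419778365896792635777 / 166321016389787398963200 - 35* sqrt(5) / 14094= 2402654799.01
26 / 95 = 0.27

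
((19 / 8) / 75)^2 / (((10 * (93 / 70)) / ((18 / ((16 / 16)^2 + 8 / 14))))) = 17689 / 20460000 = 0.00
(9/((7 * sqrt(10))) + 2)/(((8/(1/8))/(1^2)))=9 * sqrt(10)/4480 + 1/32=0.04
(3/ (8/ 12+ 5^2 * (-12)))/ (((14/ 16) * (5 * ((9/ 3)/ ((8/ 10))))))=-48/ 78575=-0.00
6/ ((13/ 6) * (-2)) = -18/ 13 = -1.38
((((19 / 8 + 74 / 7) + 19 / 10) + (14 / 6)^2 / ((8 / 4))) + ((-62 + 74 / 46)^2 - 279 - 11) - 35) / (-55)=-4452058337 / 73319400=-60.72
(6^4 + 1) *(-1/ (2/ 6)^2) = -11673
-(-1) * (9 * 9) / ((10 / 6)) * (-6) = -1458 / 5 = -291.60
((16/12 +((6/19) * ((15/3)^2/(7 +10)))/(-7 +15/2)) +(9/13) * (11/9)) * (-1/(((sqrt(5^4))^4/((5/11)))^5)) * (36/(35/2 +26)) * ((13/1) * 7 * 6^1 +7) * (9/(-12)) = 25983258/11415303056710399687290191650390625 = 0.00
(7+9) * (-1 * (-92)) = 1472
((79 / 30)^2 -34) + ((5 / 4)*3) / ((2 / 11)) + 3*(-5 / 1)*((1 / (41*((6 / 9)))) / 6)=-482063 / 73800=-6.53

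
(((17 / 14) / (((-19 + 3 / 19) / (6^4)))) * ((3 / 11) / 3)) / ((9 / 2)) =-23256 / 13783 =-1.69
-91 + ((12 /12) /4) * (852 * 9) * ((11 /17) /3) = 5482 /17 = 322.47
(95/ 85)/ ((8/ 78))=741/ 68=10.90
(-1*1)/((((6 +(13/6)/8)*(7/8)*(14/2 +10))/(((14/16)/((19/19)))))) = -48/5117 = -0.01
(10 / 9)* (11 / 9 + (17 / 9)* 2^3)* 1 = 490 / 27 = 18.15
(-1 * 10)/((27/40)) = -400/27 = -14.81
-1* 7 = -7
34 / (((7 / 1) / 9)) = 306 / 7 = 43.71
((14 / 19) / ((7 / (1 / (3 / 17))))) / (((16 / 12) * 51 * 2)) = 0.00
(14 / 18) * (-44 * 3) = -308 / 3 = -102.67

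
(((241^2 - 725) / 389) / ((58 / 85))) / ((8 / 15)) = 18282225 / 45124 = 405.16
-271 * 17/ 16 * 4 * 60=-69105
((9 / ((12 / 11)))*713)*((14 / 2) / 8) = 164703 / 32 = 5146.97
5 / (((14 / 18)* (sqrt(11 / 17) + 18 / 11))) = 2.63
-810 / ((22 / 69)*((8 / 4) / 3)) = -83835 / 22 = -3810.68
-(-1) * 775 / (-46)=-775 / 46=-16.85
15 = 15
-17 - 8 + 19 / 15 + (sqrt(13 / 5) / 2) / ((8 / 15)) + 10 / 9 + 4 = -838 / 45 + 3 * sqrt(65) / 16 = -17.11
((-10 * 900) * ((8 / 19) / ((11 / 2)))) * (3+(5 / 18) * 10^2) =-4432000 / 209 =-21205.74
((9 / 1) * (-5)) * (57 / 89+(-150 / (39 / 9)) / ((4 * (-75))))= -78705 / 2314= -34.01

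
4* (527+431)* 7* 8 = 214592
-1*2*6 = -12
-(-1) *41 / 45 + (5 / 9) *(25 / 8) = 953 / 360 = 2.65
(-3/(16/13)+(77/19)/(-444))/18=-82559/607392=-0.14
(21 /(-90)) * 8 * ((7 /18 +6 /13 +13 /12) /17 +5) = -56959 /5967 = -9.55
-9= -9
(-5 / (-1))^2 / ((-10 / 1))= -5 / 2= -2.50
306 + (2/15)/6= 13771/45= 306.02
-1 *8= -8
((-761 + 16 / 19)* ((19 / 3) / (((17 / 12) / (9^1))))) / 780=-3333 / 85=-39.21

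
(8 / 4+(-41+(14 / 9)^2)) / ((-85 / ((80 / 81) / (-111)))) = -47408 / 12380607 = -0.00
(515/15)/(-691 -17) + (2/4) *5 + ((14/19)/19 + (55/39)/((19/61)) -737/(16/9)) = -16249505323/39871728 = -407.54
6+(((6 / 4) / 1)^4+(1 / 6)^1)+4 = 731 / 48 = 15.23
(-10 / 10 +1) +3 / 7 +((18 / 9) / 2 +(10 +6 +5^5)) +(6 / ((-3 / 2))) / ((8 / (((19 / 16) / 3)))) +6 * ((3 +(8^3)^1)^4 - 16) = 283628222167067 / 672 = 422065806796.23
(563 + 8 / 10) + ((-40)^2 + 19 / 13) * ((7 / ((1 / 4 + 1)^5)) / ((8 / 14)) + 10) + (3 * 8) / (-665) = 124308475913 / 5403125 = 23006.77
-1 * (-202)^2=-40804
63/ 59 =1.07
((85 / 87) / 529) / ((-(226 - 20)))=-85 / 9480738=-0.00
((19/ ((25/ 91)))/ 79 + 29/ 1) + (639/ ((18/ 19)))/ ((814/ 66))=12359121/ 146150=84.56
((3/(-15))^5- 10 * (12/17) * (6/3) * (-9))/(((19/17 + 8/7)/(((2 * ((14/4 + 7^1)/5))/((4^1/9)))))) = 8930227509/16812500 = 531.17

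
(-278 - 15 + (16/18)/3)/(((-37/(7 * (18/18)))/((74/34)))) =55321/459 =120.53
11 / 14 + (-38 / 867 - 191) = -2309353 / 12138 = -190.26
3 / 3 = 1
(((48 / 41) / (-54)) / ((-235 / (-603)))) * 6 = -3216 / 9635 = -0.33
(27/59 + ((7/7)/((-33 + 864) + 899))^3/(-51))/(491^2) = 7129716308941/3755981818959693000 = 0.00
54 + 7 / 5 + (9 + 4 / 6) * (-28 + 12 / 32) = -25397 / 120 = -211.64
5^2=25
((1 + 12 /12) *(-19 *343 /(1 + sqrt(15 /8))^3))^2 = 695849598976 /(4 + sqrt(30))^6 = 960346.76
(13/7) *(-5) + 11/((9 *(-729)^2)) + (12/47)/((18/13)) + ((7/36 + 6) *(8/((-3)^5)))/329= -2046110756/224799543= -9.10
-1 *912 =-912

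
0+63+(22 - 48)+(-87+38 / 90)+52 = 109 / 45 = 2.42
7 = 7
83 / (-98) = -83 / 98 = -0.85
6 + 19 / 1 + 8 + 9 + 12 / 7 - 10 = 236 / 7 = 33.71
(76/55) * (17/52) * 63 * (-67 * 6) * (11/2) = -4090149/65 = -62925.37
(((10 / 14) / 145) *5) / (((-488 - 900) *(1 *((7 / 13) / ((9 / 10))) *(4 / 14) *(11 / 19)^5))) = -289703583 / 181513495856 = -0.00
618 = 618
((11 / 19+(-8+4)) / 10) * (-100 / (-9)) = -650 / 171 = -3.80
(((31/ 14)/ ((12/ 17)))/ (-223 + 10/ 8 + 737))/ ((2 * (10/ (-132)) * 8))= -5797/ 1154160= -0.01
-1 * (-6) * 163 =978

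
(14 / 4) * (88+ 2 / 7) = 309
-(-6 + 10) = -4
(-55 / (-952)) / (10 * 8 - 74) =0.01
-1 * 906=-906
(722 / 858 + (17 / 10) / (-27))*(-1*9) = -30059 / 4290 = -7.01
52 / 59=0.88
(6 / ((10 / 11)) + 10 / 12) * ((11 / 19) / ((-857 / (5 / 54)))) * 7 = -17171 / 5275692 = -0.00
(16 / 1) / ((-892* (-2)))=2 / 223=0.01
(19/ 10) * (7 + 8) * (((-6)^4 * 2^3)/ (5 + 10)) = 98496/ 5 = 19699.20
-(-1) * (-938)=-938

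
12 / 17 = 0.71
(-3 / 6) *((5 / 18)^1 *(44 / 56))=-55 / 504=-0.11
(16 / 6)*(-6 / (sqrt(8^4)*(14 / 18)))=-9 / 28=-0.32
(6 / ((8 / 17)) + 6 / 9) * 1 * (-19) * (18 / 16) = -9177 / 32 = -286.78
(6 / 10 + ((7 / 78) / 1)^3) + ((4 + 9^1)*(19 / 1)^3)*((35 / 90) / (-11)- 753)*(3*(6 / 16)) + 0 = -3943197532149703 / 52200720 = -75539140.69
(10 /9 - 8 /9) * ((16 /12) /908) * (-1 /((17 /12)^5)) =-0.00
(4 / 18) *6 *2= 8 / 3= 2.67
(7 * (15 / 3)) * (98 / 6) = 1715 / 3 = 571.67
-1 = -1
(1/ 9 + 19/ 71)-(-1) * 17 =11105/ 639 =17.38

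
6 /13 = 0.46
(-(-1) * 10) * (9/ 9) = 10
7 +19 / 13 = 110 / 13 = 8.46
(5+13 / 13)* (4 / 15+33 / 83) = 1654 / 415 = 3.99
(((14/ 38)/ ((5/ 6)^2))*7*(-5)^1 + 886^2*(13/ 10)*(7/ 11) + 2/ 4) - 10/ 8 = 2714435417/ 4180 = 649386.46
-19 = -19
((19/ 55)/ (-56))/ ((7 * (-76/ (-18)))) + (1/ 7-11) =-468169/ 43120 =-10.86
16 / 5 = 3.20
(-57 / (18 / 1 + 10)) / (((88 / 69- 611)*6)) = 1311 / 2355976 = 0.00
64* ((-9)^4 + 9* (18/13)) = 5469120/13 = 420701.54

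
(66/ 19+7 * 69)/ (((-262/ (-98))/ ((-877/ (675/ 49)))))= -2162530279/ 186675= -11584.47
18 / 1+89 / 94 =18.95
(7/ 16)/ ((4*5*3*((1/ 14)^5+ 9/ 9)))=117649/ 16134750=0.01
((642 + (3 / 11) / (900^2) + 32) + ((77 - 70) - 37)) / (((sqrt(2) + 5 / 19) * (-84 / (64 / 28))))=36340920019 / 15215161500 - 690477480361 * sqrt(2) / 76075807500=-10.45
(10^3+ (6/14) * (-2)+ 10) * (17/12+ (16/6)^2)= 542162/63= 8605.75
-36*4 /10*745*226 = -2424528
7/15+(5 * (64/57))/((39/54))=30529/3705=8.24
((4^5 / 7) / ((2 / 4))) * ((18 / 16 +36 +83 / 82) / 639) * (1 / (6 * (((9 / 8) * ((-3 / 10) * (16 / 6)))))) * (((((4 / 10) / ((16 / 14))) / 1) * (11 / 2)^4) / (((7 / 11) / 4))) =-4604770192 / 707373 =-6509.68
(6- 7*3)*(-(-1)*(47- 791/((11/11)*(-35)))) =-1044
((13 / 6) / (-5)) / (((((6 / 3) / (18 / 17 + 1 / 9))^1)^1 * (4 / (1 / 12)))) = -2327 / 440640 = -0.01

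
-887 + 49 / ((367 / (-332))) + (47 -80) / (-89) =-30407822 / 32663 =-930.96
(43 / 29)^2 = 1849 / 841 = 2.20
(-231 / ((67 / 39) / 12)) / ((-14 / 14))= 108108 / 67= 1613.55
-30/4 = -15/2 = -7.50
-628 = -628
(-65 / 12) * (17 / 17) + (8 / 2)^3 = 703 / 12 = 58.58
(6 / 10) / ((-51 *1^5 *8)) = -1 / 680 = -0.00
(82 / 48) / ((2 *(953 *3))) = 41 / 137232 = 0.00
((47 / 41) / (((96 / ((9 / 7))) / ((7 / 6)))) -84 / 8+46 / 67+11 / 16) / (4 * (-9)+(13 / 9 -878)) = 14411367 / 1443911104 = 0.01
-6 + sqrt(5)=-3.76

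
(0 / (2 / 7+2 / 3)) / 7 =0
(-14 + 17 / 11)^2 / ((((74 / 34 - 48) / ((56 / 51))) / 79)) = -83034056 / 282777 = -293.64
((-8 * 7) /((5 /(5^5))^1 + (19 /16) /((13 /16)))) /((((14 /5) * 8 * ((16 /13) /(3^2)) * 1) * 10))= -950625 /760832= -1.25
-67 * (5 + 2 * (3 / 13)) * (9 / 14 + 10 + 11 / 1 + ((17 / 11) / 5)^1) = -80407571 / 10010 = -8032.72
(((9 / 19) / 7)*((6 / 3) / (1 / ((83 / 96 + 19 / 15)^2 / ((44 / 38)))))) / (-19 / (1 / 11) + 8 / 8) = -0.00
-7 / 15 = -0.47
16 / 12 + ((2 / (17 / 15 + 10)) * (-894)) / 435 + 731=10634707 / 14529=731.96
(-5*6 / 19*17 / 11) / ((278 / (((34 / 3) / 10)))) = -0.01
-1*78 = -78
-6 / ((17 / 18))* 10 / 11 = -1080 / 187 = -5.78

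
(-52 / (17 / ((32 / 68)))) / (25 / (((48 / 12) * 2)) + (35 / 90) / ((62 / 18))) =-103168 / 232067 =-0.44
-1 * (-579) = 579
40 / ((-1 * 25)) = -1.60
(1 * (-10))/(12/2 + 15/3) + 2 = 12/11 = 1.09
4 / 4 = 1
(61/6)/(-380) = -61/2280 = -0.03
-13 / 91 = -1 / 7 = -0.14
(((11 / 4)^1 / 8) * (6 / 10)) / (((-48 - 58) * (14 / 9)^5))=-1948617 / 9121495040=-0.00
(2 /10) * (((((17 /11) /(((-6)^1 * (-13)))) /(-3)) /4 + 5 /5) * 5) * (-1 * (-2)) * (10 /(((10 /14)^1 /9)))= 71953 /286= 251.58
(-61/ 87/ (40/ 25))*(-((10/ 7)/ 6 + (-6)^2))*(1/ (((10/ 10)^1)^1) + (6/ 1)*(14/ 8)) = 5338415/ 29232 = 182.62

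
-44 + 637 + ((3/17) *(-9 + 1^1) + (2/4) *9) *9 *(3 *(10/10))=22997/34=676.38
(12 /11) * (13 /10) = 78 /55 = 1.42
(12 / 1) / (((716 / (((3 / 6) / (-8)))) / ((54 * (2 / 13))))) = -81 / 9308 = -0.01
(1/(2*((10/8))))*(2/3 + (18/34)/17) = 242/867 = 0.28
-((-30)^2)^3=-729000000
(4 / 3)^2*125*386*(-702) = -60216000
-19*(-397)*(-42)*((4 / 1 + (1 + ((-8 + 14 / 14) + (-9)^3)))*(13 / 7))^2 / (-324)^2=-681185768887 / 122472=-5561971.46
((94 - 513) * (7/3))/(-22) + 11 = 3659/66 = 55.44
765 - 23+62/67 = 49776/67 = 742.93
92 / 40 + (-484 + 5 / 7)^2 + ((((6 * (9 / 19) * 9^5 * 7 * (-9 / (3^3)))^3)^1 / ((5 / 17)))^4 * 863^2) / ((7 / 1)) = 25057770102130365075386089061269283910367472024975084267384429472680990286131600420491723500861 / 135565538792802361250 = 184838789601452665859390200000000000000000000000000000000000000000000000000.00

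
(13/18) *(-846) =-611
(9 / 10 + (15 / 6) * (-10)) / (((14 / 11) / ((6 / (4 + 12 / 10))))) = -7953 / 364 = -21.85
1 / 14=0.07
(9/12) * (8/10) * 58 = 174/5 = 34.80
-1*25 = -25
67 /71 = 0.94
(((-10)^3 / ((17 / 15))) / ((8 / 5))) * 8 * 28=-2100000 / 17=-123529.41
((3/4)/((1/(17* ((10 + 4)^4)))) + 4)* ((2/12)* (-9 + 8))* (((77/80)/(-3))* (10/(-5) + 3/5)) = -16500407/450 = -36667.57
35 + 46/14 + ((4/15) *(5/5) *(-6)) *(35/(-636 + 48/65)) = 2772934/72261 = 38.37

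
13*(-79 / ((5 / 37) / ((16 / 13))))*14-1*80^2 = -686752 / 5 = -137350.40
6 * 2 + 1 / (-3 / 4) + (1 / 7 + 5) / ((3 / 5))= 404 / 21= 19.24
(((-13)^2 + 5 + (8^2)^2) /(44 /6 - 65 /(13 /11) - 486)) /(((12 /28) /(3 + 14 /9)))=-1225490 /14409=-85.05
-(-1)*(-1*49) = -49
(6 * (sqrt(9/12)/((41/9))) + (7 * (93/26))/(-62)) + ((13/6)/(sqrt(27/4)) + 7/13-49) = -2541/52 + 1262 * sqrt(3)/1107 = -46.89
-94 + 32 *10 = 226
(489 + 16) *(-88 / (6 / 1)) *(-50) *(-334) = -123691333.33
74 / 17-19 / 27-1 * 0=1675 / 459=3.65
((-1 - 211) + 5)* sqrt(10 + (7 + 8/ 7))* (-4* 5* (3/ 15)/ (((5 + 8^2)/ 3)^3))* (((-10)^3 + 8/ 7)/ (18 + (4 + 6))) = -2736* sqrt(889)/ 7889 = -10.34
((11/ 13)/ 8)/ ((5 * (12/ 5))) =11/ 1248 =0.01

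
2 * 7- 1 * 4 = 10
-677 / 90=-7.52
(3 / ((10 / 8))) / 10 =6 / 25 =0.24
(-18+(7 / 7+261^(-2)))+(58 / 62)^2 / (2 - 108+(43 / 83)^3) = -67396004567248547 / 3962547364466115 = -17.01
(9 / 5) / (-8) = -9 / 40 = -0.22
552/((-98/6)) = -1656/49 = -33.80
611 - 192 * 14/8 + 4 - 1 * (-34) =313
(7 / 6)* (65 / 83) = 455 / 498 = 0.91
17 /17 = 1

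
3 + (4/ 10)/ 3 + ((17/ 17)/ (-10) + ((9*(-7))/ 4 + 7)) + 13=437/ 60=7.28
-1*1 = -1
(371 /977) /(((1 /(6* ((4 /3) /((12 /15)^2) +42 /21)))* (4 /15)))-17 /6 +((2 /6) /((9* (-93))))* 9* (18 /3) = 7761519 /242296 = 32.03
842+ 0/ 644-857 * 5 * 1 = -3443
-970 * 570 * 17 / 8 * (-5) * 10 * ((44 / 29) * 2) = 5169615000 / 29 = 178262586.21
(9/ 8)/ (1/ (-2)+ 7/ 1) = 9/ 52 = 0.17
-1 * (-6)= 6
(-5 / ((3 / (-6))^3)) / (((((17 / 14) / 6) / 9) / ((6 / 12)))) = 15120 / 17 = 889.41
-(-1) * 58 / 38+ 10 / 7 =2.95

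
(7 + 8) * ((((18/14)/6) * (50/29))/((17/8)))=9000/3451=2.61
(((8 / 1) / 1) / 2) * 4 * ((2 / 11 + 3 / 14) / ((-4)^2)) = 61 / 154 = 0.40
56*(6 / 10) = 168 / 5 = 33.60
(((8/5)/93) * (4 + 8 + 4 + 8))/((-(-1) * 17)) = 64/2635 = 0.02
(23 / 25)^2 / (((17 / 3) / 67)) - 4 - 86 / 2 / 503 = 31649112 / 5344375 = 5.92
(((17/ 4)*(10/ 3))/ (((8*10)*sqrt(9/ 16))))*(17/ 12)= 289/ 864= 0.33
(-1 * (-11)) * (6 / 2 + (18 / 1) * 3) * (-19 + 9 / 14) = -161139 / 14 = -11509.93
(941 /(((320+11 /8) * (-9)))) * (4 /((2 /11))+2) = -60224 /7713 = -7.81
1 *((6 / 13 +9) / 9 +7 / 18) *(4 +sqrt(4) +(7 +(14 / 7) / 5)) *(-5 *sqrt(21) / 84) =-22579 *sqrt(21) / 19656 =-5.26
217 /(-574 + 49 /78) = -2418 /6389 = -0.38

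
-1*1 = -1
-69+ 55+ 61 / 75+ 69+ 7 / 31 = 130291 / 2325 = 56.04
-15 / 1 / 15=-1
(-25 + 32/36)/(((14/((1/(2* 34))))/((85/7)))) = -155/504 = -0.31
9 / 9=1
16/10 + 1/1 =13/5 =2.60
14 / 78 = 7 / 39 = 0.18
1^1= 1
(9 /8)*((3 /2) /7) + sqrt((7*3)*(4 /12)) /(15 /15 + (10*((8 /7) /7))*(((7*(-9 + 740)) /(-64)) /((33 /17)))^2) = 278784*sqrt(7) /772430429 + 27 /112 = 0.24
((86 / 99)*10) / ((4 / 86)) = 18490 / 99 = 186.77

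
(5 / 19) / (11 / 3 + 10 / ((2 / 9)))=15 / 2774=0.01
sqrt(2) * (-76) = -76 * sqrt(2) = -107.48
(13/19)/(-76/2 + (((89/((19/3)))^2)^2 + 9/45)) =445835/25385976936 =0.00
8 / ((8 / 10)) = 10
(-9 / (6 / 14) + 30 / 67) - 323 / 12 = -38165 / 804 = -47.47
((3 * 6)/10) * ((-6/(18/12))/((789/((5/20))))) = -3/1315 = -0.00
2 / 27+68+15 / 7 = 13271 / 189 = 70.22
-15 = -15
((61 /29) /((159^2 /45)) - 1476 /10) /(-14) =8588099 /814610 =10.54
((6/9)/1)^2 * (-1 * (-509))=2036/9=226.22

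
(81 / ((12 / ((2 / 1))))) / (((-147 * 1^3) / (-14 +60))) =-207 / 49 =-4.22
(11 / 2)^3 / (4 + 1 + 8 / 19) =25289 / 824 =30.69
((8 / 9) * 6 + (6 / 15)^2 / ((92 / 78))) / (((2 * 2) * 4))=0.34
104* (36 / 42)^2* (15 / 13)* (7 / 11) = 4320 / 77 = 56.10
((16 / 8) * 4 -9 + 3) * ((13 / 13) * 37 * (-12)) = -888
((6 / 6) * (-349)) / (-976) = 349 / 976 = 0.36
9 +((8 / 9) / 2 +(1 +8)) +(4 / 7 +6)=1576 / 63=25.02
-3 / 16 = -0.19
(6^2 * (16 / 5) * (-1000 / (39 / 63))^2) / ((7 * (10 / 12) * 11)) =8709120000 / 1859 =4684841.31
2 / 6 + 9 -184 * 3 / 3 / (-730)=10496 / 1095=9.59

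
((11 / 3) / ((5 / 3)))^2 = 121 / 25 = 4.84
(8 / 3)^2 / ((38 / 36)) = 128 / 19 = 6.74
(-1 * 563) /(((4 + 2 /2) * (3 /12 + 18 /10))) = -2252 /41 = -54.93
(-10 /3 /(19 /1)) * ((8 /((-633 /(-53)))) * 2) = -8480 /36081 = -0.24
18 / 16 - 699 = -5583 / 8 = -697.88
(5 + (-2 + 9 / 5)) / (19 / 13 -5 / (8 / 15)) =-2496 / 4115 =-0.61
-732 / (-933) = 244 / 311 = 0.78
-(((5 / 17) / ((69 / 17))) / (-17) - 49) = 57482 / 1173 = 49.00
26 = 26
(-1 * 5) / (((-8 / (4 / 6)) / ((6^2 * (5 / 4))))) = 18.75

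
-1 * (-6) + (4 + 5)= 15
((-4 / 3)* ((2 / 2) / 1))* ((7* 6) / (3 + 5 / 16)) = -896 / 53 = -16.91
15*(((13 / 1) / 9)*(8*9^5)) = 10235160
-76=-76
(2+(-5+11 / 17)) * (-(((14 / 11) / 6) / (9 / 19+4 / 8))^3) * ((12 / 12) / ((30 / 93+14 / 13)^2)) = 7641788450660 / 615225231730197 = 0.01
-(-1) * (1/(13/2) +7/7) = 15/13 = 1.15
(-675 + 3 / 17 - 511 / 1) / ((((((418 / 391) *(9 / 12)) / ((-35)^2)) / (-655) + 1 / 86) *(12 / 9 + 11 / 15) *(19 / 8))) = -12629330345625 / 607796974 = -20778.86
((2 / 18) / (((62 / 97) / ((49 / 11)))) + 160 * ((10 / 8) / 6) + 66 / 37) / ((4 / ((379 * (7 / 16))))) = 21625051357 / 14534784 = 1487.81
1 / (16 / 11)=11 / 16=0.69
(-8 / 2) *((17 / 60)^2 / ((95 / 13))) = -3757 / 85500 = -0.04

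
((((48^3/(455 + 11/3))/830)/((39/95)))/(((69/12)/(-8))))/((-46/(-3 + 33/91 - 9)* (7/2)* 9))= -123623424/15634536281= -0.01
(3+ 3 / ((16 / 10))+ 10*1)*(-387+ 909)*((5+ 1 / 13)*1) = 1024947 / 26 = 39421.04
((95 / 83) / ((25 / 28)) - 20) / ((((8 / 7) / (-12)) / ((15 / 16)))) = 61173 / 332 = 184.26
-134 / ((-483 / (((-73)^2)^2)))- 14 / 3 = 3805362040 / 483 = 7878596.36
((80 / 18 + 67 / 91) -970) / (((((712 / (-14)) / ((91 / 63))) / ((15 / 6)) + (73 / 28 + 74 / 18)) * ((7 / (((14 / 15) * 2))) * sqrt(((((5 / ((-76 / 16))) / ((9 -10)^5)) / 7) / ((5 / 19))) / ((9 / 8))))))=1580374 * sqrt(14) / 120643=49.01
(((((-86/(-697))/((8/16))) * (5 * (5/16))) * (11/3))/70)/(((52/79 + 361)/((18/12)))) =186835/2230366544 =0.00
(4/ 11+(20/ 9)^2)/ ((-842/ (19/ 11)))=-44878/ 4126221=-0.01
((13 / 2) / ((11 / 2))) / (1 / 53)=689 / 11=62.64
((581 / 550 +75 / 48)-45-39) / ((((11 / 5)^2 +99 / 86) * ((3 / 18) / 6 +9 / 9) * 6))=-46191933 / 20970268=-2.20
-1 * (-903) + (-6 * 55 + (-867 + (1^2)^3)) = -293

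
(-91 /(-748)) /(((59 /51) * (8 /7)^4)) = 655473 /10633216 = 0.06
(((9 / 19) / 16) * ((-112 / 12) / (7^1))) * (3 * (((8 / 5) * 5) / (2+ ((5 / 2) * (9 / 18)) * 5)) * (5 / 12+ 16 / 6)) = -74 / 209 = -0.35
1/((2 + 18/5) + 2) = 5/38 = 0.13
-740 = -740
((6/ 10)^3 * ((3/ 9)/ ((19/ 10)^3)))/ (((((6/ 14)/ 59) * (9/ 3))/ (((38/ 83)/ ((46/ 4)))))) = 13216/ 689149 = 0.02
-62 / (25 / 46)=-2852 / 25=-114.08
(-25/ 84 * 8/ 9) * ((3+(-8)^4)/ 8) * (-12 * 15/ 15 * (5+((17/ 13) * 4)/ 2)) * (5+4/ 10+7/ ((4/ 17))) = 158487835/ 364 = 435406.14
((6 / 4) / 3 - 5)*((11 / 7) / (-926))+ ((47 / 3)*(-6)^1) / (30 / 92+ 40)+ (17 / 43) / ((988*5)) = -3027568419 / 1303143595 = -2.32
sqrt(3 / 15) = sqrt(5) / 5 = 0.45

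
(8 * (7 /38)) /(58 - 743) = -28 /13015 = -0.00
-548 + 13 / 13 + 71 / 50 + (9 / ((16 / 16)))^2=-23229 / 50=-464.58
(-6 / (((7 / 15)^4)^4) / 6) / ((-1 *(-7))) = -6568408355712890625 / 232630513987207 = -28235.37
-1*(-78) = 78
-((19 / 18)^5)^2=-6131066257801 / 3570467226624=-1.72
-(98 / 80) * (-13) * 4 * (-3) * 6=-5733 / 5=-1146.60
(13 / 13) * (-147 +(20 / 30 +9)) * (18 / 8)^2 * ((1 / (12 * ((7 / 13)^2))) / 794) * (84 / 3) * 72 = -1409967 / 2779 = -507.36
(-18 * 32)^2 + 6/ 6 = 331777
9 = 9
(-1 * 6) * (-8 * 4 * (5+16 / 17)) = 19392 / 17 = 1140.71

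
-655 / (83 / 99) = -64845 / 83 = -781.27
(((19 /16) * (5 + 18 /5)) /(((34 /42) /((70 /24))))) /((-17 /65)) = -2602145 /18496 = -140.69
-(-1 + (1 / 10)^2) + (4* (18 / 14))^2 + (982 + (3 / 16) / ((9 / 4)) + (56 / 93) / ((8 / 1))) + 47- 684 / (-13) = 3285544267 / 2962050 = 1109.21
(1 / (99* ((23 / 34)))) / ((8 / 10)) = 0.02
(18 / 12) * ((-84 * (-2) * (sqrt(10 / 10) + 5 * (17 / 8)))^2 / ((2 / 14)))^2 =2138583973465107 / 2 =1069291986732553.50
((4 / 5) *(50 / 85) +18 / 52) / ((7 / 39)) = 1083 / 238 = 4.55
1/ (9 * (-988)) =-1/ 8892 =-0.00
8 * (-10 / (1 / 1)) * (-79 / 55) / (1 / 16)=20224 / 11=1838.55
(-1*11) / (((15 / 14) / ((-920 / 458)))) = 14168 / 687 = 20.62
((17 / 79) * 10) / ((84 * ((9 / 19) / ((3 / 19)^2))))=85 / 63042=0.00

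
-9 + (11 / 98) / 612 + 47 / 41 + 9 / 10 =-85493533 / 12295080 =-6.95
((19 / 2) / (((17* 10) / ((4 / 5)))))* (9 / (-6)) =-57 / 850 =-0.07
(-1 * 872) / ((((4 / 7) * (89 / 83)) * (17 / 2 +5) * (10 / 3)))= -126658 / 4005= -31.62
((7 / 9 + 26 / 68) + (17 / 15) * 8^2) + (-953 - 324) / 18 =2.75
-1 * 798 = -798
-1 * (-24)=24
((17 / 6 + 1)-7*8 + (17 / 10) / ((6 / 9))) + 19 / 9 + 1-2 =-8731 / 180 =-48.51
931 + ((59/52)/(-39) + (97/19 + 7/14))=36088153/38532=936.58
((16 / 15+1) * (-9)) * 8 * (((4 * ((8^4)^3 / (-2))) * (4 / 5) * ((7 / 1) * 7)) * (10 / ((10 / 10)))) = 40083795902201856 / 5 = 8016759180440371.20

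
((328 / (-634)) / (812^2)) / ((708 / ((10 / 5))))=-0.00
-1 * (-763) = 763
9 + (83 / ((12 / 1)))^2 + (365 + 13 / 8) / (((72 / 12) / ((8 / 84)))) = 9023 / 144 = 62.66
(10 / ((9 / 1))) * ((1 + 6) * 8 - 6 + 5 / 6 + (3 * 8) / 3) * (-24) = -14120 / 9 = -1568.89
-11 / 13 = -0.85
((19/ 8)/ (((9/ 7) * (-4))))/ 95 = -7/ 1440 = -0.00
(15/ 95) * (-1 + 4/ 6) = -1/ 19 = -0.05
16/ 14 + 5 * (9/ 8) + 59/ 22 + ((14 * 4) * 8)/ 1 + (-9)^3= -167275/ 616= -271.55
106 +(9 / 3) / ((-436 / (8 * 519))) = 77.43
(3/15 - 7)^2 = 1156/25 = 46.24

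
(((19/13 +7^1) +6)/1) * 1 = 188/13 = 14.46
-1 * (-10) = 10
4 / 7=0.57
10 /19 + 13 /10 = 347 /190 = 1.83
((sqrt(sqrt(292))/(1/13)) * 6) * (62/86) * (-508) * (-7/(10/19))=81684876 * sqrt(2) * 73^(1/4)/215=1570539.66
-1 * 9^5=-59049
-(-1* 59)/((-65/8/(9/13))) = -5.03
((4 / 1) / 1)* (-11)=-44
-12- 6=-18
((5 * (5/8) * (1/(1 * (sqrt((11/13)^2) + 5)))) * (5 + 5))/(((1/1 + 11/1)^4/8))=1625/787968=0.00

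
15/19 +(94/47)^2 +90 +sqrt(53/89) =sqrt(4717)/89 +1801/19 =95.56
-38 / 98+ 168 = 8213 / 49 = 167.61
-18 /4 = -9 /2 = -4.50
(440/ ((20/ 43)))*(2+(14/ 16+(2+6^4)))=4922511/ 4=1230627.75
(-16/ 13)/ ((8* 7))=-2/ 91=-0.02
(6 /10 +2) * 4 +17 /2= 189 /10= 18.90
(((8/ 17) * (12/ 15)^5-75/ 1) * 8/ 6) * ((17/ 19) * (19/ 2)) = -7952366/ 9375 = -848.25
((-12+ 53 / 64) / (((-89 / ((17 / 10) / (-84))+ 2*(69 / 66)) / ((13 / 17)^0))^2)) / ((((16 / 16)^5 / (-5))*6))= 125014175 / 259936975872384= 0.00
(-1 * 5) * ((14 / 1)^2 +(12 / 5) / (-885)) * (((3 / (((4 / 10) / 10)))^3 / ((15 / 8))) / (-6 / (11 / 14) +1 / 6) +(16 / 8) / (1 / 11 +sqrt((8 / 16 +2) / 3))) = 2571571097611296 / 87115565- 69961232 * sqrt(30) / 176705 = 29516908.75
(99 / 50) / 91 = 99 / 4550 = 0.02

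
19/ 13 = 1.46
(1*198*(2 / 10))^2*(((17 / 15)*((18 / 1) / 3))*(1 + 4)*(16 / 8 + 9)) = 586491.84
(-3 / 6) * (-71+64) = 7 / 2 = 3.50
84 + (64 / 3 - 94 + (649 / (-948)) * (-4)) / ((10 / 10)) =3335 / 237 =14.07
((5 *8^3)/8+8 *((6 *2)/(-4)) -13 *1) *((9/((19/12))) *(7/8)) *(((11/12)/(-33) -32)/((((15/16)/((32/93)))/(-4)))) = 584727808/8835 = 66183.11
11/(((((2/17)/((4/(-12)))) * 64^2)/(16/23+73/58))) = -162503/10928128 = -0.01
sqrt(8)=2 * sqrt(2)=2.83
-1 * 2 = -2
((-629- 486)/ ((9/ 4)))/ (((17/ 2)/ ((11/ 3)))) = -213.77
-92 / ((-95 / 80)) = 1472 / 19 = 77.47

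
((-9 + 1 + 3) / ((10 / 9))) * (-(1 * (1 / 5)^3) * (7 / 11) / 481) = 63 / 1322750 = 0.00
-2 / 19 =-0.11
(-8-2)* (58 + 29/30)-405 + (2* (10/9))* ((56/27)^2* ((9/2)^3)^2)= 235156/3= 78385.33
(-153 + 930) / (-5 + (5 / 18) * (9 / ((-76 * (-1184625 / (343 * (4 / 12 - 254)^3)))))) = -755508335400 / 156025601783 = -4.84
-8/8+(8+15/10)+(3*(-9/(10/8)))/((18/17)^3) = -1309/135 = -9.70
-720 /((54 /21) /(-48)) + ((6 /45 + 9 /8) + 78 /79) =127432489 /9480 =13442.25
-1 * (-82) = 82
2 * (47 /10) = 47 /5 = 9.40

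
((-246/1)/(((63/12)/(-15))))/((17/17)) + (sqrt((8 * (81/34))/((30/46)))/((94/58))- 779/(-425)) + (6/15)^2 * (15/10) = 174 * sqrt(5865)/3995 + 2097167/2975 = 708.27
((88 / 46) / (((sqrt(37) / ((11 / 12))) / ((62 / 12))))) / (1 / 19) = 71269*sqrt(37) / 15318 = 28.30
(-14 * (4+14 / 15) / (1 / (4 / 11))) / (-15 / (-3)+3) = -518 / 165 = -3.14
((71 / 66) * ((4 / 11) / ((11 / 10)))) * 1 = 1420 / 3993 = 0.36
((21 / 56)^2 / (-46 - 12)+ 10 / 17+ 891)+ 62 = 60175079 / 63104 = 953.59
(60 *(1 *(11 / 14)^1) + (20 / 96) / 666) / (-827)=-5274755 / 92531376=-0.06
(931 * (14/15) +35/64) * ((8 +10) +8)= 10851113/480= 22606.49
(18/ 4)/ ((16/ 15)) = 135/ 32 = 4.22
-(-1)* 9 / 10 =9 / 10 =0.90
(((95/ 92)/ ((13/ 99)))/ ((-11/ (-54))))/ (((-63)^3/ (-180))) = 2850/ 102557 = 0.03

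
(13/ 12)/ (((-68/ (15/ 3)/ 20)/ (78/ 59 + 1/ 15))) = -2.21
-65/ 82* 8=-260/ 41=-6.34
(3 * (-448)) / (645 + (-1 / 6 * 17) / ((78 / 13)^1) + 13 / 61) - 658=-934581382 / 1415851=-660.08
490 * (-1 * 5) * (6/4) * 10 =-36750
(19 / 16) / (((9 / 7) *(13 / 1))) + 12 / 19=24991 / 35568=0.70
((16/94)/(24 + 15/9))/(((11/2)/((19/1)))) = 912/39809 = 0.02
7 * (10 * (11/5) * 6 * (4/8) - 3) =441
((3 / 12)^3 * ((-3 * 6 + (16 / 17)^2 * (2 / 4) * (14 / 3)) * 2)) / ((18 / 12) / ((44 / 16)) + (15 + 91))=-75977 / 16257984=-0.00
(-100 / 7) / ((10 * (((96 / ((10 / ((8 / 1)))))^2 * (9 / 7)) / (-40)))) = 625 / 82944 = 0.01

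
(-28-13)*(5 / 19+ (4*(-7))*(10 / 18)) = 107215 / 171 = 626.99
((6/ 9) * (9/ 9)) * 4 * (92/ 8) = 92/ 3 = 30.67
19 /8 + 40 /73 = 1707 /584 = 2.92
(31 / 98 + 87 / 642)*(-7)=-2369 / 749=-3.16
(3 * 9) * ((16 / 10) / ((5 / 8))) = 1728 / 25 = 69.12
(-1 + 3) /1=2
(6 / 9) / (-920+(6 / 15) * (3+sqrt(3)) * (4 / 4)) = -11485 / 15828618 - 5 * sqrt(3) / 15828618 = -0.00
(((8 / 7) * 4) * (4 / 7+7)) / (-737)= -1696 / 36113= -0.05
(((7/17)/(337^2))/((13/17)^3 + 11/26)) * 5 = 0.00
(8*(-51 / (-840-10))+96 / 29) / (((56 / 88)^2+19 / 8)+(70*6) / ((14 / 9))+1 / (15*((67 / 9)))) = 59408096 / 4275566135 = 0.01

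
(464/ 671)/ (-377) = -16/ 8723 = -0.00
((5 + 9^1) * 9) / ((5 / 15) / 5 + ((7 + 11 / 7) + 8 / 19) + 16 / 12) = 83790 / 6911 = 12.12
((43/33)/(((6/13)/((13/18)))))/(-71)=-7267/253044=-0.03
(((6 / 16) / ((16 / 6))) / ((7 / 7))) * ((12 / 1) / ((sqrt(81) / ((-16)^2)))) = 48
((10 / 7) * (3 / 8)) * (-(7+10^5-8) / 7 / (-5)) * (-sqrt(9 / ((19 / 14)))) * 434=-27899721 * sqrt(266) / 266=-1710641.65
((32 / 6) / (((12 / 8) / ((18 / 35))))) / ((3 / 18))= 384 / 35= 10.97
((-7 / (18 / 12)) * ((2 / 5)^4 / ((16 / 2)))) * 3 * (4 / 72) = -14 / 5625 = -0.00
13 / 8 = 1.62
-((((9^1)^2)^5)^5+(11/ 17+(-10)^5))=-8761417852444192627619839206015561635935826174028/ 17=-515377520732011331036461100000000000000000000000.00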